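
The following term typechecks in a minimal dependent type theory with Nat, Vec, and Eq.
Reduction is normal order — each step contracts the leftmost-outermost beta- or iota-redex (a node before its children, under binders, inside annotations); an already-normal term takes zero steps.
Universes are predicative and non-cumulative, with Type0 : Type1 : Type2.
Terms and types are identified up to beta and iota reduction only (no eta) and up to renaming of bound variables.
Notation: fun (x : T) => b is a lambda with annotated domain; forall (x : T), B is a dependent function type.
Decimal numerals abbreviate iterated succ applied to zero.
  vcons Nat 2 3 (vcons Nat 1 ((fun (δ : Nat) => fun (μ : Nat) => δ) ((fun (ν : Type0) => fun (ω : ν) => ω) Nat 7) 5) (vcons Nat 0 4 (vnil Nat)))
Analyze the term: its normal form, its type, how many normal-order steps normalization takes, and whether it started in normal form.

resulting normal form:
  vcons Nat 2 3 (vcons Nat 1 7 (vcons Nat 0 4 (vnil Nat)))
the term's type:
  Vec Nat 3
steps to reach normal form (normal order): 4
term was already normal: no
first contracted redex: a beta-redex


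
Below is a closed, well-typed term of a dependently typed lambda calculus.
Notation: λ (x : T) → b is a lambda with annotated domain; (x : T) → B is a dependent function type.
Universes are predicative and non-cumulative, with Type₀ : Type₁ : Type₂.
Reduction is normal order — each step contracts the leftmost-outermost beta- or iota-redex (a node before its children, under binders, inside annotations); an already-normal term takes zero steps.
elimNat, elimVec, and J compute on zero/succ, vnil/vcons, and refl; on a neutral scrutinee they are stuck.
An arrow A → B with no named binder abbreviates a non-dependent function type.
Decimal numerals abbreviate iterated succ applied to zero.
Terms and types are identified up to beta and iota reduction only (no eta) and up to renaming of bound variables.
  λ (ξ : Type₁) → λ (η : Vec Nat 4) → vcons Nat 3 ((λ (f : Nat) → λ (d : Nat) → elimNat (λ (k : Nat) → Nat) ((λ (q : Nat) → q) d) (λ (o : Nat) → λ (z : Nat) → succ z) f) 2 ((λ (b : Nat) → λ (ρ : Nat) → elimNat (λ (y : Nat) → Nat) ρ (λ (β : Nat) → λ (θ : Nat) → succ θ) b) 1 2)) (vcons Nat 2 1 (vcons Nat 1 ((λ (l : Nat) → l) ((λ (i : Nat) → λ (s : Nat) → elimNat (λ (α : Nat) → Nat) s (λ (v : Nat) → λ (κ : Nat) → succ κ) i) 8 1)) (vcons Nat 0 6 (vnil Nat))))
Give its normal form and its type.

resulting normal form:
  λ (ξ : Type₁) → λ (η : Vec Nat 4) → vcons Nat 3 5 (vcons Nat 2 1 (vcons Nat 1 9 (vcons Nat 0 6 (vnil Nat))))
type:
  Type₁ → Vec Nat 4 → Vec Nat 4


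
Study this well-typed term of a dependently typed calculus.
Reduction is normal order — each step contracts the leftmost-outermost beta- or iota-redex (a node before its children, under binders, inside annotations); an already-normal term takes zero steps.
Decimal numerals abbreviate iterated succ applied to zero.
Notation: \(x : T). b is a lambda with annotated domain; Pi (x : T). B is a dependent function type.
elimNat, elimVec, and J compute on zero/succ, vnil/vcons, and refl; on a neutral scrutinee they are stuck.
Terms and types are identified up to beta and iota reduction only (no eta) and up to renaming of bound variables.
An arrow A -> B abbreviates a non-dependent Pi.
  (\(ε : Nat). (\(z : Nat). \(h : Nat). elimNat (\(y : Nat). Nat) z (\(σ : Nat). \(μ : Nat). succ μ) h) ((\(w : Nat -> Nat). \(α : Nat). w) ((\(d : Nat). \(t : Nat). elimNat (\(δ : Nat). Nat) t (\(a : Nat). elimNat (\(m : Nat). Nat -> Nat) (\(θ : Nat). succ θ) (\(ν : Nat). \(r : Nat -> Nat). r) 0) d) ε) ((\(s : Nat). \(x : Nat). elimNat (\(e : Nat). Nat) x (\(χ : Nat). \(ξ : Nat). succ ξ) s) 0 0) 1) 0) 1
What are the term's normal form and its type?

reduced normal form:
  2
type:
  Nat


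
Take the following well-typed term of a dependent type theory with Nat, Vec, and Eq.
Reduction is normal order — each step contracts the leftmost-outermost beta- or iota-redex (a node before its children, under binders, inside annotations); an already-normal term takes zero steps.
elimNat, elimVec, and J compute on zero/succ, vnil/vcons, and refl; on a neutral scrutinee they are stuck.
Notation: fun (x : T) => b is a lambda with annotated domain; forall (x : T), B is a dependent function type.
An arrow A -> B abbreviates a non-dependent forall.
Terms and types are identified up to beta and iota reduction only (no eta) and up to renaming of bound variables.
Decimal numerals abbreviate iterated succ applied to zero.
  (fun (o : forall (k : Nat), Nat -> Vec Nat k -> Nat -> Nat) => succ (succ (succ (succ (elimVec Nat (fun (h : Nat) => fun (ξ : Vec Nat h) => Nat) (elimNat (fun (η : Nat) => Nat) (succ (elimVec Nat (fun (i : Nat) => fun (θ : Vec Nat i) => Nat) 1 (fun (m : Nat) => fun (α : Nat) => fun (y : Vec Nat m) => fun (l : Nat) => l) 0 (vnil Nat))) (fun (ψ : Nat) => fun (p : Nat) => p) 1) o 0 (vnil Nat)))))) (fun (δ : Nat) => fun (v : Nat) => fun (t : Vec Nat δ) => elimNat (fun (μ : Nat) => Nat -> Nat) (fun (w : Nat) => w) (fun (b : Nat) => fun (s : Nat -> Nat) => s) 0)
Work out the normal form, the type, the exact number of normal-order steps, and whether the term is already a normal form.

reduced normal form:
  6
the term's type:
  Nat
steps to reach normal form (normal order): 7
started in normal form: no
first redex: a beta-redex


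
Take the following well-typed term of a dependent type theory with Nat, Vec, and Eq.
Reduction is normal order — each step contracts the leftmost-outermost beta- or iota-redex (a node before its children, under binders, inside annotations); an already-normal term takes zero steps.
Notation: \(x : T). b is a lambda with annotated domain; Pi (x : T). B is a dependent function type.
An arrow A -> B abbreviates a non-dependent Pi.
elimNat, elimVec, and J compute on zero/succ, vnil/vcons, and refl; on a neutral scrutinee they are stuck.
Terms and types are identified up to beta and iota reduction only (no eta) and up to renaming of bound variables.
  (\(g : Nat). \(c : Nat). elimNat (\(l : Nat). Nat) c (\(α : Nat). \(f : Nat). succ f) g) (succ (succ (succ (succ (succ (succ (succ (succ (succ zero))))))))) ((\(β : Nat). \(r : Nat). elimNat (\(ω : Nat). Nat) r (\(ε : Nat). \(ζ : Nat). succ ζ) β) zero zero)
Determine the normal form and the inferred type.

normal form:
  succ (succ (succ (succ (succ (succ (succ (succ (succ zero))))))))
type:
  Nat
observation: 33 normal-order steps normalize the term, beginning with a beta-redex.


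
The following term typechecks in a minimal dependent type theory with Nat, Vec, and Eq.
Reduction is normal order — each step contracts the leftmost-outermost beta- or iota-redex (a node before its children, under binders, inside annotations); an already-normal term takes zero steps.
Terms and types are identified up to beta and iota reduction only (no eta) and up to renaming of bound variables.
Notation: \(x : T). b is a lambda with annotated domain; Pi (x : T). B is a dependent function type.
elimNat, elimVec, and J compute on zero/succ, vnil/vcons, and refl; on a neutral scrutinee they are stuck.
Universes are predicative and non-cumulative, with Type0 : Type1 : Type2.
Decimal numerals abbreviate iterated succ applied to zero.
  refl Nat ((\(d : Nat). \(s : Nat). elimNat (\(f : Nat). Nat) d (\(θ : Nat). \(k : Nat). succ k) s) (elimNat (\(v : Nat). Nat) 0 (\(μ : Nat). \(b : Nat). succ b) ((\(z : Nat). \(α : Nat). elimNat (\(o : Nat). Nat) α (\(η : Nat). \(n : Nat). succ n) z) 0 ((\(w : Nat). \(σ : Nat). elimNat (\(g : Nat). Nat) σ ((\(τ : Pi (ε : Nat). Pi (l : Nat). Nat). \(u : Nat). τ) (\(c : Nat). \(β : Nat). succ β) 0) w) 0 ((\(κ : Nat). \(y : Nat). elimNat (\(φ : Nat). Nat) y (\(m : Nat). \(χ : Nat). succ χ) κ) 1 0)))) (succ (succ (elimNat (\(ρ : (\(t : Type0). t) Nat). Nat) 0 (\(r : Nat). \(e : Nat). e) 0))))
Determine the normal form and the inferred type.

reduced normal form:
  refl Nat 3
type:
  Eq Nat 3 3


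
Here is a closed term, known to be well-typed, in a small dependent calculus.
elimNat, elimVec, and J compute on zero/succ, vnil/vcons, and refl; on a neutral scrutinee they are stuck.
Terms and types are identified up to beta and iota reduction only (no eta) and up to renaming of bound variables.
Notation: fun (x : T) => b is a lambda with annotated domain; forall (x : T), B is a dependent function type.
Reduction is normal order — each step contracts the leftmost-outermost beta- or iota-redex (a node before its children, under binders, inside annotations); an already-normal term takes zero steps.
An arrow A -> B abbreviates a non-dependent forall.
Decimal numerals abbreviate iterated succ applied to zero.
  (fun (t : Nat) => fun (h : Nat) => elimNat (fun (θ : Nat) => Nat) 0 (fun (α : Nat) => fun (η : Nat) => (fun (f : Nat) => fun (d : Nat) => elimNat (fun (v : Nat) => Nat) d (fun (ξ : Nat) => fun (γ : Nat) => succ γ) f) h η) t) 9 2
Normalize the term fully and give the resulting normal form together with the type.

resulting normal form:
  18
inferred type:
  Nat


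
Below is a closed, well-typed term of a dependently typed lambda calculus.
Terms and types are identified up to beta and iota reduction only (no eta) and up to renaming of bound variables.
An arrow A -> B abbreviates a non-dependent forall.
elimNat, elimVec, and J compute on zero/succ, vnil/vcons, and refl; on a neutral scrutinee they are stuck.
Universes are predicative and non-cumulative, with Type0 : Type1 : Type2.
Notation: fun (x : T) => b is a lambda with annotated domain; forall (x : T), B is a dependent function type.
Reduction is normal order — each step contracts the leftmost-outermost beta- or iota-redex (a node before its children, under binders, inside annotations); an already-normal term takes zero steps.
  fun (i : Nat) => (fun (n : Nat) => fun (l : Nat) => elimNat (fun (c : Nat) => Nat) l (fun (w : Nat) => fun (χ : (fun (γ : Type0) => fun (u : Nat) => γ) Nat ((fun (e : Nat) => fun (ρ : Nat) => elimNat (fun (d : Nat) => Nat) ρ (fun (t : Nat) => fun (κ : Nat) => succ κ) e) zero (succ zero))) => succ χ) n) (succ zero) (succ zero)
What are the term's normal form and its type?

resulting normal form:
  fun (i : Nat) => succ (succ zero)
type:
  Nat -> Nat


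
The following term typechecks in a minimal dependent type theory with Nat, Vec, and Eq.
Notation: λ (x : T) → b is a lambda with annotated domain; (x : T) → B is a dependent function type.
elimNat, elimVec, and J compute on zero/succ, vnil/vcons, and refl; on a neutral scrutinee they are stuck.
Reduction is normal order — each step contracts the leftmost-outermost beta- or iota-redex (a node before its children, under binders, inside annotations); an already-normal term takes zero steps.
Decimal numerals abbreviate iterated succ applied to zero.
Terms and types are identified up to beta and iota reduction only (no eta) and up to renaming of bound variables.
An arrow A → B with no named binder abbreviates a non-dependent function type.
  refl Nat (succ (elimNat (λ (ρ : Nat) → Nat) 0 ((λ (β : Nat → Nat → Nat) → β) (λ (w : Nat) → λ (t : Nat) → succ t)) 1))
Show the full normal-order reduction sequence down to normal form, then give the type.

normal-order reduction sequence:
  refl Nat (succ (elimNat (λ (ρ : Nat) → Nat) 0 ((λ (β : Nat → Nat → Nat) → β) (λ (w : Nat) → λ (t : Nat) → succ t)) 1))
  ~> refl Nat (succ ((λ (ρ : Nat → Nat → Nat) → ρ) (λ (β : Nat) → λ (w : Nat) → succ w) 0 (elimNat (λ (t : Nat) → Nat) 0 ((λ (ξ : Nat → Nat → Nat) → ξ) (λ (δ : Nat) → λ (r : Nat) → succ r)) 0)))
  ~> refl Nat (succ ((λ (ρ : Nat) → λ (β : Nat) → succ β) 0 (elimNat (λ (w : Nat) → Nat) 0 ((λ (t : Nat → Nat → Nat) → t) (λ (ξ : Nat) → λ (δ : Nat) → succ δ)) 0)))
  ~> refl Nat (succ ((λ (ρ : Nat) → succ ρ) (elimNat (λ (β : Nat) → Nat) 0 ((λ (w : Nat → Nat → Nat) → w) (λ (t : Nat) → λ (ξ : Nat) → succ ξ)) 0)))
  ~> refl Nat (succ (succ (elimNat (λ (ρ : Nat) → Nat) 0 ((λ (β : Nat → Nat → Nat) → β) (λ (w : Nat) → λ (t : Nat) → succ t)) 0)))
  ~> refl Nat 2
type:
  Eq Nat 2 2


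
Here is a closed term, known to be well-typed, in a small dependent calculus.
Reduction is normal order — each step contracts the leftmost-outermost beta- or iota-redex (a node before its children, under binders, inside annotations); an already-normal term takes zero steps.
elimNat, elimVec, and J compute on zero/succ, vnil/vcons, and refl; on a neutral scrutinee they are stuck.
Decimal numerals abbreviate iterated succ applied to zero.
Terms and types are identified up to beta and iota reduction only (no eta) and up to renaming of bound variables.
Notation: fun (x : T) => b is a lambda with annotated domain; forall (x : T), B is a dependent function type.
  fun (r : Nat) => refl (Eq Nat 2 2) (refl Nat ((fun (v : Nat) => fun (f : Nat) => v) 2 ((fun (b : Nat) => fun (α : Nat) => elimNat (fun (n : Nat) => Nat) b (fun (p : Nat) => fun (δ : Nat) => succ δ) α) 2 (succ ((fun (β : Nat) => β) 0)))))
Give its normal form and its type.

normal form:
  fun (r : Nat) => refl (Eq Nat 2 2) (refl Nat 2)
the term's type:
  forall (r : Nat), Eq (Eq Nat 2 2) (refl Nat 2) (refl Nat 2)
observation: the first redex contracted is a beta-redex; the normal form is reached in 2 normal-order steps.


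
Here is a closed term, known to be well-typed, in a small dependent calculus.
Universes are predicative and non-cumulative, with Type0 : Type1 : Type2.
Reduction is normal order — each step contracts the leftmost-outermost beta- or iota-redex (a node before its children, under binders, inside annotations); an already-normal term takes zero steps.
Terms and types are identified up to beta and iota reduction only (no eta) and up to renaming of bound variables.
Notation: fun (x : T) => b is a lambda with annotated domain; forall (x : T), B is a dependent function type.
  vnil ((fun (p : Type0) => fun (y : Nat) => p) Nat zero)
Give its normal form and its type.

normal form:
  vnil Nat
inferred type:
  Vec Nat zero


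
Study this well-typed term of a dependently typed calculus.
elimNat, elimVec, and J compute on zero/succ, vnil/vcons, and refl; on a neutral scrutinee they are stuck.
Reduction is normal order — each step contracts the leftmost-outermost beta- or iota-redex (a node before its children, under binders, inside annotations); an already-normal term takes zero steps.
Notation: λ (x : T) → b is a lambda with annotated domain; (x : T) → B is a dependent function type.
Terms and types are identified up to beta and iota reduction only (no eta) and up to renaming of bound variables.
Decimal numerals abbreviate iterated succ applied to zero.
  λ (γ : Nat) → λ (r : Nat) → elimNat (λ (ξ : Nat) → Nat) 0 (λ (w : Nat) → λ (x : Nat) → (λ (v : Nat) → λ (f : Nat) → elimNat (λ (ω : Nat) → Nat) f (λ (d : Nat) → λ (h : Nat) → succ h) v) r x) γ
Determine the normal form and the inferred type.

reduced normal form:
  λ (γ : Nat) → λ (r : Nat) → elimNat (λ (ξ : Nat) → Nat) 0 (λ (w : Nat) → λ (x : Nat) → elimNat (λ (v : Nat) → Nat) x (λ (f : Nat) → λ (ω : Nat) → succ ω) r) γ
the term's type:
  (γ : Nat) → (r : Nat) → Nat
observation: the term reaches its normal form after 2 normal-order steps.


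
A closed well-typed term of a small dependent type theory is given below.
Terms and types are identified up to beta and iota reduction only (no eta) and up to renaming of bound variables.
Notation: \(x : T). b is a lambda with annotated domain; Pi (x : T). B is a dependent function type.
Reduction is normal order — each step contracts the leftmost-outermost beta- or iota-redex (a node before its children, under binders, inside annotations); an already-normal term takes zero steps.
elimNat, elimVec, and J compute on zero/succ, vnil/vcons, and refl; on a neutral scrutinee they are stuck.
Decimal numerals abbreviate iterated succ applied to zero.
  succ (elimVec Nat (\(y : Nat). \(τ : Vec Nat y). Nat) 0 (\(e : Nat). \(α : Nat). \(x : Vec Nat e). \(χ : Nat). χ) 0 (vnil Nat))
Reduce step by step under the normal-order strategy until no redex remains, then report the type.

normal-order reduction:
  succ (elimVec Nat (\(y : Nat). \(τ : Vec Nat y). Nat) 0 (\(e : Nat). \(α : Nat). \(x : Vec Nat e). \(χ : Nat). χ) 0 (vnil Nat))
  ~> 1
inferred type:
  Nat


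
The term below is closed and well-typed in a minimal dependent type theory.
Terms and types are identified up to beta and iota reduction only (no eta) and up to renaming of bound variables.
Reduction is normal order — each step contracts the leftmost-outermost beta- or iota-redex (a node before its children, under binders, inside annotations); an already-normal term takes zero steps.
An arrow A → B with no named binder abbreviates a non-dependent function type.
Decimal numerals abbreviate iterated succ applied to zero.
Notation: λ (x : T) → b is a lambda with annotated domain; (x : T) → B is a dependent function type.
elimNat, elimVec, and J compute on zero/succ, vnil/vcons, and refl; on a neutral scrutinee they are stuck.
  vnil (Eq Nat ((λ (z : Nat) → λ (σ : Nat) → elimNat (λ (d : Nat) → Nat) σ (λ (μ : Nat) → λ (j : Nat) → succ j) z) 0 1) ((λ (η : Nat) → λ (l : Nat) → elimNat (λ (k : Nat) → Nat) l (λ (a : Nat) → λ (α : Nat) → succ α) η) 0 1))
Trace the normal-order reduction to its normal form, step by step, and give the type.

reduction (normal order):
  vnil (Eq Nat ((λ (z : Nat) → λ (σ : Nat) → elimNat (λ (d : Nat) → Nat) σ (λ (μ : Nat) → λ (j : Nat) → succ j) z) 0 1) ((λ (η : Nat) → λ (l : Nat) → elimNat (λ (k : Nat) → Nat) l (λ (a : Nat) → λ (α : Nat) → succ α) η) 0 1))
  ~> vnil (Eq Nat ((λ (z : Nat) → elimNat (λ (σ : Nat) → Nat) z (λ (d : Nat) → λ (μ : Nat) → succ μ) 0) 1) ((λ (j : Nat) → λ (η : Nat) → elimNat (λ (l : Nat) → Nat) η (λ (k : Nat) → λ (a : Nat) → succ a) j) 0 1))
  ~> vnil (Eq Nat (elimNat (λ (z : Nat) → Nat) 1 (λ (σ : Nat) → λ (d : Nat) → succ d) 0) ((λ (μ : Nat) → λ (j : Nat) → elimNat (λ (η : Nat) → Nat) j (λ (l : Nat) → λ (k : Nat) → succ k) μ) 0 1))
  ~> vnil (Eq Nat 1 ((λ (z : Nat) → λ (σ : Nat) → elimNat (λ (d : Nat) → Nat) σ (λ (μ : Nat) → λ (j : Nat) → succ j) z) 0 1))
  ~> vnil (Eq Nat 1 ((λ (z : Nat) → elimNat (λ (σ : Nat) → Nat) z (λ (d : Nat) → λ (μ : Nat) → succ μ) 0) 1))
  ~> vnil (Eq Nat 1 (elimNat (λ (z : Nat) → Nat) 1 (λ (σ : Nat) → λ (d : Nat) → succ d) 0))
  ~> vnil (Eq Nat 1 1)
type:
  Vec (Eq Nat 1 1) 0


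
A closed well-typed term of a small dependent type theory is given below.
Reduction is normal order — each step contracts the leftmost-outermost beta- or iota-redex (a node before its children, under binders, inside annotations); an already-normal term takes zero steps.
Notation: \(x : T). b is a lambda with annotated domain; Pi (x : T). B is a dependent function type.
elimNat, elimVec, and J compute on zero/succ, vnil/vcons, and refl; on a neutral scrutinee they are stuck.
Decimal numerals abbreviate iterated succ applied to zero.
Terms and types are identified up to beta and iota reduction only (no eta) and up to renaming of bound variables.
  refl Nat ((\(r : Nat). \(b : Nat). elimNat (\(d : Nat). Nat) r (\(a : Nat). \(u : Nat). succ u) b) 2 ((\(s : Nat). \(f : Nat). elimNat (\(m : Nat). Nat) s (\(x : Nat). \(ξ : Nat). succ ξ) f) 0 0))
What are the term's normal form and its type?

normal form:
  refl Nat 2
inferred type:
  Eq Nat 2 2
observation: normalization takes exactly 6 steps under the normal-order strategy.


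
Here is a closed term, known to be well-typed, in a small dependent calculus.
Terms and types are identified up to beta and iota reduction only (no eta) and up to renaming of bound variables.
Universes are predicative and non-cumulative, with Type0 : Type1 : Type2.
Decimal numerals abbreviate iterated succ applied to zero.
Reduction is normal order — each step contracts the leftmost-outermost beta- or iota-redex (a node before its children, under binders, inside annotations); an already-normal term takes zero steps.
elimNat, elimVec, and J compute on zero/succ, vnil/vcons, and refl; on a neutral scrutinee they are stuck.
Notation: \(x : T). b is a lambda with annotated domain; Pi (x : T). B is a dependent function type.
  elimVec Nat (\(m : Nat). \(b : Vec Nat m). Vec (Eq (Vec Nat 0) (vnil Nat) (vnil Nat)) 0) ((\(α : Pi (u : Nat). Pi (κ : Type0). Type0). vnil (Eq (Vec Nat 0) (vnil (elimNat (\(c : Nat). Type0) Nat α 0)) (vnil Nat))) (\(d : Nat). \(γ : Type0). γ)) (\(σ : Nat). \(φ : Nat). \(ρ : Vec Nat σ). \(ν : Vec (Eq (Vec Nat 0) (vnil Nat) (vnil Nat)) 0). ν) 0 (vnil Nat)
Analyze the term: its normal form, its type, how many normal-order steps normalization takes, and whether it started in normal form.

reduced normal form:
  vnil (Eq (Vec Nat 0) (vnil Nat) (vnil Nat))
type:
  Vec (Eq (Vec Nat 0) (vnil Nat) (vnil Nat)) 0
normal-order step count: 3
already normal: no
first redex: an elimVec iota-redex


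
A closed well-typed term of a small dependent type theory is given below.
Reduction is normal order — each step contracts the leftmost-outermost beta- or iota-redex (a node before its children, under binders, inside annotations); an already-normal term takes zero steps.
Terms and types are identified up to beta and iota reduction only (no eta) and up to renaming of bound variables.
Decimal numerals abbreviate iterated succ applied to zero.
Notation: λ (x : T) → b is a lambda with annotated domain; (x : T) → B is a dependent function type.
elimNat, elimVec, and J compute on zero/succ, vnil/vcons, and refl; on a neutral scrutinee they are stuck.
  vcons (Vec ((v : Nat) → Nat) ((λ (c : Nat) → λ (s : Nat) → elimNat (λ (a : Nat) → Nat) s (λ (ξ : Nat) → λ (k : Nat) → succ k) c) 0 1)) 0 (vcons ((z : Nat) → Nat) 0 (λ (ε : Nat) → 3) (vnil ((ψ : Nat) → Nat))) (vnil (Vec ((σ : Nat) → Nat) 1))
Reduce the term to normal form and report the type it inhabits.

normal form:
  vcons (Vec ((v : Nat) → Nat) 1) 0 (vcons ((c : Nat) → Nat) 0 (λ (s : Nat) → 3) (vnil ((a : Nat) → Nat))) (vnil (Vec ((ξ : Nat) → Nat) 1))
type:
  Vec (Vec ((v : Nat) → Nat) 1) 1
observation: the first redex contracted is a beta-redex; the normal form is reached in 3 normal-order steps.


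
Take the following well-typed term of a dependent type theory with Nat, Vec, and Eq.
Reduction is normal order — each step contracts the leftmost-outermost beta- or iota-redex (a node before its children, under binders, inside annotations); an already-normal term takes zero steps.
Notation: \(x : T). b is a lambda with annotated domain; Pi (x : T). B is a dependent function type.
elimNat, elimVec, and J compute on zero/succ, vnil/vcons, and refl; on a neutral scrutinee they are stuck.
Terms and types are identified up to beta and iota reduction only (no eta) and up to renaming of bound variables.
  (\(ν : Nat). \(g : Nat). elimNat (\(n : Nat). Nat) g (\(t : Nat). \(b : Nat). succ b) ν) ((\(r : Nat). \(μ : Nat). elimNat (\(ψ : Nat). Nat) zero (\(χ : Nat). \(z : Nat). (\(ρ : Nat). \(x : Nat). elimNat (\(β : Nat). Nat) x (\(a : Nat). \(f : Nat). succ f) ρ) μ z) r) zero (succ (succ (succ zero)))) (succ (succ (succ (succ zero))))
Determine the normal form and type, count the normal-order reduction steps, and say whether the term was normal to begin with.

resulting normal form:
  succ (succ (succ (succ zero)))
type:
  Nat
normal-order step count: 6
term was already normal: no
first contracted redex: a beta-redex


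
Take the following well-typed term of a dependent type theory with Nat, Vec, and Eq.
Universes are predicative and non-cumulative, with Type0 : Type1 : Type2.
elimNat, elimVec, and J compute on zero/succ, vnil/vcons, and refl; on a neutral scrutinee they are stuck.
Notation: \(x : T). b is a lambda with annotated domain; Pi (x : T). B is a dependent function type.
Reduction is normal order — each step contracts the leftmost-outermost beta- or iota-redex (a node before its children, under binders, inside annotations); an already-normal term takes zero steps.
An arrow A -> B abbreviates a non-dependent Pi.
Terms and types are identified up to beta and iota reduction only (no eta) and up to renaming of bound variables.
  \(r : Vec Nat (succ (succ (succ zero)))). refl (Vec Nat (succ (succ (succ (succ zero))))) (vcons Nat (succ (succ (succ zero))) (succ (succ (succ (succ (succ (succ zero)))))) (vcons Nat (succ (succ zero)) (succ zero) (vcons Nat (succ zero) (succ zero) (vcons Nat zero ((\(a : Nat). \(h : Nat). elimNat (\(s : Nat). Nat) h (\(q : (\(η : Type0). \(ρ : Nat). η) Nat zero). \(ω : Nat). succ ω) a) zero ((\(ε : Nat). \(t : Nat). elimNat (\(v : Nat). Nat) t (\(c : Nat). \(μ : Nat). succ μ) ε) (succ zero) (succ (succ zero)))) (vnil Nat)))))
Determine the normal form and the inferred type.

reduced normal form:
  \(r : Vec Nat (succ (succ (succ zero)))). refl (Vec Nat (succ (succ (succ (succ zero))))) (vcons Nat (succ (succ (succ zero))) (succ (succ (succ (succ (succ (succ zero)))))) (vcons Nat (succ (succ zero)) (succ zero) (vcons Nat (succ zero) (succ zero) (vcons Nat zero (succ (succ (succ zero))) (vnil Nat)))))
inferred type:
  Vec Nat (succ (succ (succ zero))) -> Eq (Vec Nat (succ (succ (succ (succ zero))))) (vcons Nat (succ (succ (succ zero))) (succ (succ (succ (succ (succ (succ zero)))))) (vcons Nat (succ (succ zero)) (succ zero) (vcons Nat (succ zero) (succ zero) (vcons Nat zero (succ (succ (succ zero))) (vnil Nat))))) (vcons Nat (succ (succ (succ zero))) (succ (succ (succ (succ (succ (succ zero)))))) (vcons Nat (succ (succ zero)) (succ zero) (vcons Nat (succ zero) (succ zero) (vcons Nat zero (succ (succ (succ zero))) (vnil Nat)))))
observation: contracting a beta-redex first, the term normalizes in 9 steps.


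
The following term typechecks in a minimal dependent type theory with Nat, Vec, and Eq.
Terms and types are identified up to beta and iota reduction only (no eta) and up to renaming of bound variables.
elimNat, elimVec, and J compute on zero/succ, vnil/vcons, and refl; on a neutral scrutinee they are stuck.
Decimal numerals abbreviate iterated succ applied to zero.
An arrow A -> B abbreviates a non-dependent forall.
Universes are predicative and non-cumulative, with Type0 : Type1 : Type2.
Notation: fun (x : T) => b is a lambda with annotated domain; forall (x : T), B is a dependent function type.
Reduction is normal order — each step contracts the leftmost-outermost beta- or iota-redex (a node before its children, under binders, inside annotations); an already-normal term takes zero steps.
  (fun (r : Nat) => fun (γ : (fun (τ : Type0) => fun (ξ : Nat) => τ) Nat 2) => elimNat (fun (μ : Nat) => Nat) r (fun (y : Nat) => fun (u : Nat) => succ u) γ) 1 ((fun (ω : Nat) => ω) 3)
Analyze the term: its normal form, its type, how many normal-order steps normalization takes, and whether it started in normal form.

normal form:
  4
the term's type:
  Nat
normal-order step count: 13
term was already normal: no
first redex: a beta-redex


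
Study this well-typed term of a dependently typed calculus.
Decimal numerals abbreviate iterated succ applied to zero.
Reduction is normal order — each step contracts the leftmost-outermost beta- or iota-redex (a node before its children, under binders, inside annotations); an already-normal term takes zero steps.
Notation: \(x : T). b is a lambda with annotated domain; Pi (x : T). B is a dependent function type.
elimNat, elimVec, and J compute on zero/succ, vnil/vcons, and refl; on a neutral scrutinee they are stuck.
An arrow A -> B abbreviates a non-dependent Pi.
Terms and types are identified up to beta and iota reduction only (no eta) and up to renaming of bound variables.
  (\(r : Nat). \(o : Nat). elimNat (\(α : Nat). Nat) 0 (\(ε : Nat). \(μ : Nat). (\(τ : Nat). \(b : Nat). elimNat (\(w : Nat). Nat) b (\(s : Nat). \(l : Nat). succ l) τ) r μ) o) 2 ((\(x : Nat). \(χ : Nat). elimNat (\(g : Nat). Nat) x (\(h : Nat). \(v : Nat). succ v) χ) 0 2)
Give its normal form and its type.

normal form:
  4
the term's type:
  Nat


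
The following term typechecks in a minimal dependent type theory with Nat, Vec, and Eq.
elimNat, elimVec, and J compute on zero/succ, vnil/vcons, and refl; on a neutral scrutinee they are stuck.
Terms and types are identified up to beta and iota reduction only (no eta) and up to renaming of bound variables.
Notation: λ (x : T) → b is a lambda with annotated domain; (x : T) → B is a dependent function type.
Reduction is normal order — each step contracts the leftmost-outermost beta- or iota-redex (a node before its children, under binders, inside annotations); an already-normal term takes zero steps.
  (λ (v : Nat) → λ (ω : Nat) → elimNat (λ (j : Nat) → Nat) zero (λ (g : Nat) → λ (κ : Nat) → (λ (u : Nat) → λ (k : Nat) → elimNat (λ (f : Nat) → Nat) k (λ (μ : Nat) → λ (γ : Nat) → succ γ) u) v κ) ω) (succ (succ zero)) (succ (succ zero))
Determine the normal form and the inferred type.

normal form:
  succ (succ (succ (succ zero)))
inferred type:
  Nat


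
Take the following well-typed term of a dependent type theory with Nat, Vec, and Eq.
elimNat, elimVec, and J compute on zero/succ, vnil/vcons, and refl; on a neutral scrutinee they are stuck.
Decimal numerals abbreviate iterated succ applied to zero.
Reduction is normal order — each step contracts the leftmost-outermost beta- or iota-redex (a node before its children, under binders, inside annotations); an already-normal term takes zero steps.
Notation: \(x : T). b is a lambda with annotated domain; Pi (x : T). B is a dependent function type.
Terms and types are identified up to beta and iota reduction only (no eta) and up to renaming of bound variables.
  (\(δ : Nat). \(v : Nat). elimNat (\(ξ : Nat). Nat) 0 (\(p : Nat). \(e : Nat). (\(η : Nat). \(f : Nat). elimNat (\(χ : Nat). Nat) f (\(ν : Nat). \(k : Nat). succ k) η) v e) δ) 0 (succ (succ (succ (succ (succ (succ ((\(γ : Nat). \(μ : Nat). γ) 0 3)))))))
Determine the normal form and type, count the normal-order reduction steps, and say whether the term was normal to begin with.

reduced normal form:
  0
inferred type:
  Nat
normal-order step count: 3
term was already normal: no
first redex: a beta-redex


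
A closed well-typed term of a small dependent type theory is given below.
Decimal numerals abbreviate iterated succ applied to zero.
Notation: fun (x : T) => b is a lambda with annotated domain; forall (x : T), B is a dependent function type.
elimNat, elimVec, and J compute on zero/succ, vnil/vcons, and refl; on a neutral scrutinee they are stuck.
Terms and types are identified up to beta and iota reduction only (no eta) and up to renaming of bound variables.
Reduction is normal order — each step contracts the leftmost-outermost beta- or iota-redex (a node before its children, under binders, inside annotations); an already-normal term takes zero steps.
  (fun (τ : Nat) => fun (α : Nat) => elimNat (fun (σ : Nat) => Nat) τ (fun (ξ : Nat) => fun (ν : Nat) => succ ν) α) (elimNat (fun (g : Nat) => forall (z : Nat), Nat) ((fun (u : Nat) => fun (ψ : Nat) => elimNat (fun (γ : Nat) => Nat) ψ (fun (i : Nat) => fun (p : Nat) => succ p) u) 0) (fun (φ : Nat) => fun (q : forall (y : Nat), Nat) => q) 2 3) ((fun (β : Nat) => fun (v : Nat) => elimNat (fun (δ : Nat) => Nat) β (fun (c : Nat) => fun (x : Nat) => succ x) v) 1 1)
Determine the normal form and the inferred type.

resulting normal form:
  5
type:
  Nat


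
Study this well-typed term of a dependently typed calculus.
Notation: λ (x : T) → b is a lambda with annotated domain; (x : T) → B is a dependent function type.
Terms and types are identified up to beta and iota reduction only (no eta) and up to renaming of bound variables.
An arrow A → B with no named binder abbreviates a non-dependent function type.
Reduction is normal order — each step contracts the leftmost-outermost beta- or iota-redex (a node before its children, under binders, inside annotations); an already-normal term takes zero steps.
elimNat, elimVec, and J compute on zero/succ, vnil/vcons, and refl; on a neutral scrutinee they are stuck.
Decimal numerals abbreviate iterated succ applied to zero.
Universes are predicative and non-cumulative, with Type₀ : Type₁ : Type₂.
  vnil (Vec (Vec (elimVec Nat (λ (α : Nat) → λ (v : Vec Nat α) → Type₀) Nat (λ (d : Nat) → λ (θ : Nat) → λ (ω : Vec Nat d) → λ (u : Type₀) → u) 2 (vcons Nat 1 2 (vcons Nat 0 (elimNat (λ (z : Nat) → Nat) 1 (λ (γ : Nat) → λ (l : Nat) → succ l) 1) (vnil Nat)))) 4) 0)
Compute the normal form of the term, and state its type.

normal form:
  vnil (Vec (Vec Nat 4) 0)
type:
  Vec (Vec (Vec Nat 4) 0) 0
observation: 11 normal-order steps normalize the term, beginning with an elimVec iota-redex.


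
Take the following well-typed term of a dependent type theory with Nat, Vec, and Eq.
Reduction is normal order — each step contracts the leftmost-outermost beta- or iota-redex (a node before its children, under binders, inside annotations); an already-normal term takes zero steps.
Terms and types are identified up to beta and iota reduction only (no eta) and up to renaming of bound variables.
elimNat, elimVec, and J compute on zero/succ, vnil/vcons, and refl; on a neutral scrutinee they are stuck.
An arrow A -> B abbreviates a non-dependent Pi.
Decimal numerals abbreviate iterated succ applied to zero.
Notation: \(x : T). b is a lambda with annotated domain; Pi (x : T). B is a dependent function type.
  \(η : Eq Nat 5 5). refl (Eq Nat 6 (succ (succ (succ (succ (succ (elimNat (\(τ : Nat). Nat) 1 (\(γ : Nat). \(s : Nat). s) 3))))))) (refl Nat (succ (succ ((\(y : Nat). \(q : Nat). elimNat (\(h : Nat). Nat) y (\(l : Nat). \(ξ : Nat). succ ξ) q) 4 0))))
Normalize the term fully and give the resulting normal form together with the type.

normal form:
  \(η : Eq Nat 5 5). refl (Eq Nat 6 6) (refl Nat 6)
inferred type:
  Eq Nat 5 5 -> Eq (Eq Nat 6 6) (refl Nat 6) (refl Nat 6)
observation: the leftmost-outermost redex is an elimNat iota-redex, and normalization takes 13 steps.


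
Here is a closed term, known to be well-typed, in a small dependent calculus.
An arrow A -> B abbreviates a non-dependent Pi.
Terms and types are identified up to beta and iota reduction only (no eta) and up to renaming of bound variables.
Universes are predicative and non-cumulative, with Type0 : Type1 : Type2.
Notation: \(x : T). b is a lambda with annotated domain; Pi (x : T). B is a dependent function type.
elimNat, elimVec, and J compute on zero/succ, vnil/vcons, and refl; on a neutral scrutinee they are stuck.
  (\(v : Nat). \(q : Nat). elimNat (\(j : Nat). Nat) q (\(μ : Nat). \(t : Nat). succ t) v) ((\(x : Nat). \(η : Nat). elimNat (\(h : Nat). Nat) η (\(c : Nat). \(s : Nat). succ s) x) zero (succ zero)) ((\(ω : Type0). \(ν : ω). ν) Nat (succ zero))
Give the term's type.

the term's type:
  Nat


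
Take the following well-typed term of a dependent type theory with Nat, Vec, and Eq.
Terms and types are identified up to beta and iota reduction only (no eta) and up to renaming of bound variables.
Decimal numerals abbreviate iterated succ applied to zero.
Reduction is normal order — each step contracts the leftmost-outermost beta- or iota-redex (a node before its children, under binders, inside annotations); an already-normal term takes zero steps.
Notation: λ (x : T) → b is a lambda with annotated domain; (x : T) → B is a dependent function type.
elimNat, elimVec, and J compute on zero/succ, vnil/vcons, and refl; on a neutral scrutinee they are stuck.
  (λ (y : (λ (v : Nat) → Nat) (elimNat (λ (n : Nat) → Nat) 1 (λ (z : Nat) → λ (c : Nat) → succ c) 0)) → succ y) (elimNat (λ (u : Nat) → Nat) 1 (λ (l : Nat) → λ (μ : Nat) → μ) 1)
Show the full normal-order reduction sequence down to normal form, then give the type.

normal-order reduction sequence:
  (λ (y : (λ (v : Nat) → Nat) (elimNat (λ (n : Nat) → Nat) 1 (λ (z : Nat) → λ (c : Nat) → succ c) 0)) → succ y) (elimNat (λ (u : Nat) → Nat) 1 (λ (l : Nat) → λ (μ : Nat) → μ) 1)
  ~> succ (elimNat (λ (y : Nat) → Nat) 1 (λ (v : Nat) → λ (n : Nat) → n) 1)
  ~> succ ((λ (y : Nat) → λ (v : Nat) → v) 0 (elimNat (λ (n : Nat) → Nat) 1 (λ (z : Nat) → λ (c : Nat) → c) 0))
  ~> succ ((λ (y : Nat) → y) (elimNat (λ (v : Nat) → Nat) 1 (λ (n : Nat) → λ (z : Nat) → z) 0))
  ~> succ (elimNat (λ (y : Nat) → Nat) 1 (λ (v : Nat) → λ (n : Nat) → n) 0)
  ~> 2
inferred type:
  Nat


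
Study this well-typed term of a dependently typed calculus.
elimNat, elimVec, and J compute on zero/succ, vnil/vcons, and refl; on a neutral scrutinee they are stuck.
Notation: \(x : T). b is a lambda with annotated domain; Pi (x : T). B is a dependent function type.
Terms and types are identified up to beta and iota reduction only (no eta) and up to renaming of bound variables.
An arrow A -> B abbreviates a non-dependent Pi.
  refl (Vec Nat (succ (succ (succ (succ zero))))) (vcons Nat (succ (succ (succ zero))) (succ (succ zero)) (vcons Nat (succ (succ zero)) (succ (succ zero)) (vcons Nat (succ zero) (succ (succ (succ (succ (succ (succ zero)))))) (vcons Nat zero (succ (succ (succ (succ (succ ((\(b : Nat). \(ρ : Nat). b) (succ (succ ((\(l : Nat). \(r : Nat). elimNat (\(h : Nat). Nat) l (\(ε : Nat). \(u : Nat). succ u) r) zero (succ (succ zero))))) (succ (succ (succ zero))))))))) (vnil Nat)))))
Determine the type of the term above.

inferred type:
  Eq (Vec Nat (succ (succ (succ (succ zero))))) (vcons Nat (succ (succ (succ zero))) (succ (succ zero)) (vcons Nat (succ (succ zero)) (succ (succ zero)) (vcons Nat (succ zero) (succ (succ (succ (succ (succ (succ zero)))))) (vcons Nat zero (succ (succ (succ (succ (succ (succ (succ (succ (succ zero))))))))) (vnil Nat))))) (vcons Nat (succ (succ (succ zero))) (succ (succ zero)) (vcons Nat (succ (succ zero)) (succ (succ zero)) (vcons Nat (succ zero) (succ (succ (succ (succ (succ (succ zero)))))) (vcons Nat zero (succ (succ (succ (succ (succ (succ (succ (succ (succ zero))))))))) (vnil Nat)))))


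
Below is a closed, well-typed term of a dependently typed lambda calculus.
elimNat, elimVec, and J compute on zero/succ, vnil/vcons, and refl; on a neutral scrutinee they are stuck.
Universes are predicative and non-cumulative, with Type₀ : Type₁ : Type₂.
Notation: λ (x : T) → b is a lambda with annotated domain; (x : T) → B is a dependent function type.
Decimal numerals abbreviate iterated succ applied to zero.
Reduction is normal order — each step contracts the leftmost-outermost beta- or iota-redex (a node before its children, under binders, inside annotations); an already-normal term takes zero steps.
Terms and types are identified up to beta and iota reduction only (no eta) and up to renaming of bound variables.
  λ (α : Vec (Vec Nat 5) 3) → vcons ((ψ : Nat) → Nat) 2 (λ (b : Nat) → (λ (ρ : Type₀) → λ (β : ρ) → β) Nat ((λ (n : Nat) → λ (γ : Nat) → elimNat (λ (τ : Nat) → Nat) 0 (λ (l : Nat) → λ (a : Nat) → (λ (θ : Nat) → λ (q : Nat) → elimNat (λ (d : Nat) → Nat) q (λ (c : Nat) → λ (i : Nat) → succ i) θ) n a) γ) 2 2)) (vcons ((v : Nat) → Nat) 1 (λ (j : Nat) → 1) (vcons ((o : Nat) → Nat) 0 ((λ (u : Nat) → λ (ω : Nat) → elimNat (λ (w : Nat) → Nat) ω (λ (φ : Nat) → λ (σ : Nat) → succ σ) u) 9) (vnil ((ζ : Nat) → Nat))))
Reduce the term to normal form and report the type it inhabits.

reduced normal form:
  λ (α : Vec (Vec Nat 5) 3) → vcons ((ψ : Nat) → Nat) 2 (λ (b : Nat) → 4) (vcons ((ρ : Nat) → Nat) 1 (λ (β : Nat) → 1) (vcons ((n : Nat) → Nat) 0 (λ (γ : Nat) → succ (succ (succ (succ (succ (succ (succ (succ (succ γ))))))))) (vnil ((τ : Nat) → Nat))))
type:
  (α : Vec (Vec Nat 5) 3) → Vec ((ψ : Nat) → Nat) 3
observation: the leftmost-outermost redex is a beta-redex, and normalization takes 58 steps.


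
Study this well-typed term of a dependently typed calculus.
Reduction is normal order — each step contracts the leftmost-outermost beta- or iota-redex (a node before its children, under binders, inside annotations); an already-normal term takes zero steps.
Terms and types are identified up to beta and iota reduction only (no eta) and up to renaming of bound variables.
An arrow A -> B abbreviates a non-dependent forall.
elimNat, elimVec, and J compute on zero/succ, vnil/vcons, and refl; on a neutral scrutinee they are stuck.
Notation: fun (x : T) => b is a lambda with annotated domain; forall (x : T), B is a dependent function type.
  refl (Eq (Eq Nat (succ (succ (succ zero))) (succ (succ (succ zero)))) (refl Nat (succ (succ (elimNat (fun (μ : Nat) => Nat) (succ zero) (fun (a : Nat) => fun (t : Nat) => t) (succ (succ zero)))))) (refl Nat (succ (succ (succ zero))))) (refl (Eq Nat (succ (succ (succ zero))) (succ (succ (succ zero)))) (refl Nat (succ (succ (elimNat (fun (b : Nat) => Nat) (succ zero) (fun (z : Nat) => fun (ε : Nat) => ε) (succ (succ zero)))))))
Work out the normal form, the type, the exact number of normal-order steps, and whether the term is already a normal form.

resulting normal form:
  refl (Eq (Eq Nat (succ (succ (succ zero))) (succ (succ (succ zero)))) (refl Nat (succ (succ (succ zero)))) (refl Nat (succ (succ (succ zero))))) (refl (Eq Nat (succ (succ (succ zero))) (succ (succ (succ zero)))) (refl Nat (succ (succ (succ zero)))))
the term's type:
  Eq (Eq (Eq Nat (succ (succ (succ zero))) (succ (succ (succ zero)))) (refl Nat (succ (succ (succ zero)))) (refl Nat (succ (succ (succ zero))))) (refl (Eq Nat (succ (succ (succ zero))) (succ (succ (succ zero)))) (refl Nat (succ (succ (succ zero))))) (refl (Eq Nat (succ (succ (succ zero))) (succ (succ (succ zero)))) (refl Nat (succ (succ (succ zero)))))
normal-order step count: 14
term was already normal: no
first contracted redex: an elimNat iota-redex
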